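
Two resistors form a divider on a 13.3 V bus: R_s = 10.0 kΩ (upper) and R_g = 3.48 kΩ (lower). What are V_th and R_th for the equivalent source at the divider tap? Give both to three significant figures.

V_th = 3.43 V, R_th = 2.58 kΩ

V_th is the open-circuit tap voltage: 13.3 × 3.48/(10.0 + 3.48) = 3.43 V.
With the supply zeroed, R_s and R_g appear in parallel from the tap: R_th = R_s‖R_g = (10.0 × 3.48)/13.48 = 2.58 kΩ.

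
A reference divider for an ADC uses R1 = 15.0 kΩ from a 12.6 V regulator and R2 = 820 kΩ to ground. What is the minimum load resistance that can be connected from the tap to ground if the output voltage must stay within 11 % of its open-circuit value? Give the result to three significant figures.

Output resistance R_th = R1‖R2 = (15.0 × 820)/835.0 = 14.73 kΩ.
The fractional drop is R_th/(R_th + R_L); requiring this ≤ 0.110 gives R_L ≥ R_th(1/0.110 − 1) = 14.73 × 8.091 = 119 kΩ.

R_L(min) ≈ 119 kΩ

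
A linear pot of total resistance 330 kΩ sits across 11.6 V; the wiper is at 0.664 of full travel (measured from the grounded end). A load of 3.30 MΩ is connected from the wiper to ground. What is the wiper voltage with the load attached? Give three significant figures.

V ≈ 7.53 V

The wiper splits the pot into (1−α)R = 110.9 kΩ above and αR = 219.1 kΩ below.
Lower section ‖ load = 205.5 kΩ.
V_wiper = 11.6 × 205.5/(110.9 + 205.5) = 7.53 V.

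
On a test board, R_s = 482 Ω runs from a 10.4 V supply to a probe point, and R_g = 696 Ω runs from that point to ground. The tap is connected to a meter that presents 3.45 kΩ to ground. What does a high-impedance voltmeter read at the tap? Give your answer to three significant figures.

The load sits in parallel with R_g: R_g‖R_L = (696 × 3450) / (696 + 3450) = 579.2 Ω.
V_out = 10.4 × 579.2 / (482 + 579.2) = 10.4 × 579.2/1061 = 5.68 V.
(Unloaded it would have been 6.14 V.)

V_out ≈ 5.68 V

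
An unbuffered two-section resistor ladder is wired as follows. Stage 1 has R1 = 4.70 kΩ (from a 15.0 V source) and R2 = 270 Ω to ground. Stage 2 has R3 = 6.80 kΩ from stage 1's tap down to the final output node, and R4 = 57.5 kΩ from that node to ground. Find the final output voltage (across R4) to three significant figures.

V_out ≈ 0.726 V

Stage 2 presents R3+R4 = 64300 Ω as a load on stage 1's tap.
Stage 1's lower leg becomes R2‖(R3+R4) = 268.9 Ω, so V_mid = 15.0 × 268.9/4969 = 0.8117 V.
Stage 2 is itself unloaded: V_out = V_mid × R4/(R3+R4) = 0.8117 × 57500/64300 = 0.726 V.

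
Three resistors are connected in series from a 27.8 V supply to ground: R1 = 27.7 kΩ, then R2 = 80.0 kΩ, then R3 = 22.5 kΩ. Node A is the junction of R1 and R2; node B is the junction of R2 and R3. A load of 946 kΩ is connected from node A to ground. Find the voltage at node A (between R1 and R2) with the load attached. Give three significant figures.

Below node A the series string R2+R3 = 102.5 kΩ sits in parallel with the 946 kΩ load: 92.48 kΩ.
V_A = 27.8 × 92.48/(27.7 + 92.48) = 21.4 V.

V ≈ 21.4 V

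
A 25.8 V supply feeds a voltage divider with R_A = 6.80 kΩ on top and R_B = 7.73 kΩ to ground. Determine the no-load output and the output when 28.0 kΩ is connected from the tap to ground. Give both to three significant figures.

Open-circuit: V = 25.8 × 7.73/(6.80 + 7.73) = 13.7 V.
With the load, R_B becomes R_B‖R_L = 6.058 kΩ, so V = 25.8 × 6.058/12.86 = 12.2 V.

Unloaded: 13.7 V; loaded: 12.2 V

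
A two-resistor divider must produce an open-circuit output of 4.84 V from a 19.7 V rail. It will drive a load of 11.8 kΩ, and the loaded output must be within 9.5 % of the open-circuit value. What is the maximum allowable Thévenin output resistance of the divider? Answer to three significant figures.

Loading drop = R_th/(R_th + R_L) ≤ 0.0950, so R_th ≤ R_L · ε/(1−ε) = 11.8 kΩ × 0.0950/0.9050 = 1.24 kΩ.

R_th ≤ 1.24 kΩ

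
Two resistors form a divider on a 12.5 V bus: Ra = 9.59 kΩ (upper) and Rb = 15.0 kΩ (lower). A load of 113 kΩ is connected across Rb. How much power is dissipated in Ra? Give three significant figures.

Total resistance from the source is Ra + (Rb‖R_L) = 22.83 kΩ, so I = 12.5/22.83 kΩ = 0.5475 mA.
P = I²·Ra = (0.5475 mA)² × 9.59 kΩ = 2.87 mW.

P ≈ 2.87 mW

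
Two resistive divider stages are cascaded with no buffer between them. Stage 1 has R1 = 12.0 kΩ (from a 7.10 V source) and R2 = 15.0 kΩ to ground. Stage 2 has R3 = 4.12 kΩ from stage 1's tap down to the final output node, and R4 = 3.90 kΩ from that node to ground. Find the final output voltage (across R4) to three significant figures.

Stage 2 presents R3+R4 = 8.020 kΩ as a load on stage 1's tap.
Stage 1's lower leg becomes R2‖(R3+R4) = 5.226 kΩ, so V_mid = 7.10 × 5.226/17.23 = 2.154 V.
Stage 2 is itself unloaded: V_out = V_mid × R4/(R3+R4) = 2.154 × 3.90/8.020 = 1.05 V.

V_out ≈ 1.05 V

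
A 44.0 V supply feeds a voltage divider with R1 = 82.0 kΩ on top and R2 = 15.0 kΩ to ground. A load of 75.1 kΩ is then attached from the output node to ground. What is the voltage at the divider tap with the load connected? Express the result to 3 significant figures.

V_out ≈ 5.82 V

The load sits in parallel with R2: R2‖R_L = (15.0 × 75.1) / (15.0 + 75.1) = 12.50 kΩ.
V_out = 44.0 × 12.50 / (82.0 + 12.50) = 44.0 × 12.50/94.50 = 5.82 V.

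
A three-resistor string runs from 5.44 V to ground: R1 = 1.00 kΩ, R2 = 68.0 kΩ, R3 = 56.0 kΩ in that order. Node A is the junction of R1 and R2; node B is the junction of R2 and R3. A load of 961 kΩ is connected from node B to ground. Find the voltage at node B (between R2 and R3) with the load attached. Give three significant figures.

V ≈ 2.36 V

At node B, R3 is in parallel with the load: R3‖R_L = 52.92 kΩ.
Below node A the resistance is R2 + (R3‖R_L) = 120.9 kΩ, so V_A = 5.44 × 120.9/121.9 = 5.395 V.
Then V_B = V_A × (R3‖R_L)/(R2 + R3‖R_L) = 5.395 × 52.92/120.9 = 2.36 V.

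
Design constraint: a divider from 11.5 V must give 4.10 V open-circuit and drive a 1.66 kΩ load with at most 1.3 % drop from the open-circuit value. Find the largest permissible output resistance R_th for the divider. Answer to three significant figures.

Loading drop = R_th/(R_th + R_L) ≤ 0.0130, so R_th ≤ R_L · ε/(1−ε) = 1.66 kΩ × 0.0130/0.9870 = 21.9 Ω.
(Any R1, R2 with R2/(R1+R2) = 0.357 and R1‖R2 ≤ 21.9 Ω will meet the spec.)

R_th ≤ 21.9 Ω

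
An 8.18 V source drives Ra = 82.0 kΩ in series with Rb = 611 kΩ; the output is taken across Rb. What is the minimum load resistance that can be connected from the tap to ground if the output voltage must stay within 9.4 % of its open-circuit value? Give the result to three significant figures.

Output resistance R_th = Ra‖Rb = (82.0 × 611)/693.0 = 72.30 kΩ.
The fractional drop is R_th/(R_th + R_L); requiring this ≤ 0.0940 gives R_L ≥ R_th(1/0.0940 − 1) = 72.30 × 9.638 = 697 kΩ.

R_L(min) ≈ 697 kΩ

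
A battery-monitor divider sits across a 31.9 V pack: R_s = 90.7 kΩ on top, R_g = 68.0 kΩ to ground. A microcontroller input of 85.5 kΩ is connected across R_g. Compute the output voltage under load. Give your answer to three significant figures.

The load sits in parallel with R_g: R_g‖R_L = (68.0 × 85.5) / (68.0 + 85.5) = 37.88 kΩ.
V_out = 31.9 × 37.88 / (90.7 + 37.88) = 31.9 × 37.88/128.6 = 9.40 V.

V_out ≈ 9.40 V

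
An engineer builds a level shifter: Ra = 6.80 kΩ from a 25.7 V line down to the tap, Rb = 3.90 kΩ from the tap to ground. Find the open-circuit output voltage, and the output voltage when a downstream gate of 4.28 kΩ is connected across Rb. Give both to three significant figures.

Unloaded: 9.37 V; loaded: 5.93 V

Open-circuit: V = 25.7 × 3.90/(6.80 + 3.90) = 9.37 V.
With the load, Rb becomes Rb‖R_L = 2.041 kΩ, so V = 25.7 × 2.041/8.841 = 5.93 V.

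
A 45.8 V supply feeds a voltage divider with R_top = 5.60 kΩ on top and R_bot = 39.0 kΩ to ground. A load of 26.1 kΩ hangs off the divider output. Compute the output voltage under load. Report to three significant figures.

V_out ≈ 33.7 V

The load sits in parallel with R_bot: R_bot‖R_L = (39.0 × 26.1) / (39.0 + 26.1) = 15.64 kΩ.
V_out = 45.8 × 15.64 / (5.60 + 15.64) = 45.8 × 15.64/21.24 = 33.7 V.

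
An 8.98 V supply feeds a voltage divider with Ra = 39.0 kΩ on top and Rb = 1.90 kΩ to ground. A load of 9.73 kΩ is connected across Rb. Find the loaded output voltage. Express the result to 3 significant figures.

V_out ≈ 0.352 V

The load sits in parallel with Rb: Rb‖R_L = (1.90 × 9.73) / (1.90 + 9.73) = 1.590 kΩ.
V_out = 8.98 × 1.590 / (39.0 + 1.590) = 8.98 × 1.590/40.59 = 0.352 V.
(Unloaded it would have been 0.417 V.)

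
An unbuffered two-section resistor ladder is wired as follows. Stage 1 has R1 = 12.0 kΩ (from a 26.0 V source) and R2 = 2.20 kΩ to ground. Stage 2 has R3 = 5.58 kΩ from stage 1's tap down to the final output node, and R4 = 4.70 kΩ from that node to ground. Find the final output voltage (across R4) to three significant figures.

Stage 2 presents R3+R4 = 10.28 kΩ as a load on stage 1's tap.
Stage 1's lower leg becomes R2‖(R3+R4) = 1.812 kΩ, so V_mid = 26.0 × 1.812/13.81 = 3.411 V.
Stage 2 is itself unloaded: V_out = V_mid × R4/(R3+R4) = 3.411 × 4.70/10.28 = 1.56 V.

V_out ≈ 1.56 V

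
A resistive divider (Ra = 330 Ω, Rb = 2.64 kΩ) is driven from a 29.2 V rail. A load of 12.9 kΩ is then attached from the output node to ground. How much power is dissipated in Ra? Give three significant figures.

P ≈ 44.3 mW

Total resistance from the source is Ra + (Rb‖R_L) = 2522 Ω, so I = 29.2/2522 Ω = 11.58 mA.
P = I²·Ra = (11.58 mA)² × 330 Ω = 44.3 mW.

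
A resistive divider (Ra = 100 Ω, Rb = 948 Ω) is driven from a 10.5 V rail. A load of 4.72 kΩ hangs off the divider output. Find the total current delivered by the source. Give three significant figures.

I ≈ 11.8 mA

Rb‖R_L = 789.4 Ω, so the source sees Ra + Rb‖R_L = 889.4 Ω.
I = 10.5 V / 889.4 Ω = 11.8 mA.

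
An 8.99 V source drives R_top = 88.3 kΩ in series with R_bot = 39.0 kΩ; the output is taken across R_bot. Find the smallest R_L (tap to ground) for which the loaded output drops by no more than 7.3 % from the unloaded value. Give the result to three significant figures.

R_L(min) ≈ 344 kΩ

Output resistance R_th = R_top‖R_bot = (88.3 × 39.0)/127.3 = 27.05 kΩ.
The fractional drop is R_th/(R_th + R_L); requiring this ≤ 0.0730 gives R_L ≥ R_th(1/0.0730 − 1) = 27.05 × 12.70 = 344 kΩ.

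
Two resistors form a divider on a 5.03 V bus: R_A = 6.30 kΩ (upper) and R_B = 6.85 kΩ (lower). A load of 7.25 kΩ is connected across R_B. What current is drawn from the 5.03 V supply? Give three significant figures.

R_B‖R_L = 3.522 kΩ, so the source sees R_A + R_B‖R_L = 9.822 kΩ.
I = 5.03 V / 9.822 kΩ = 0.512 mA.

I ≈ 0.512 mA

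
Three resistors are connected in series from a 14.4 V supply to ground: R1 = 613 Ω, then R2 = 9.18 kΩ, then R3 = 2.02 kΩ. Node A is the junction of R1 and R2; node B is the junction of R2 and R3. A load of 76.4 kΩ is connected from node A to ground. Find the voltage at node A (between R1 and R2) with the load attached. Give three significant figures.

V ≈ 13.5 V

Below node A the series string R2+R3 = 11200 Ω sits in parallel with the 76400 Ω load: 9768 Ω.
V_A = 14.4 × 9768/(613 + 9768) = 13.5 V.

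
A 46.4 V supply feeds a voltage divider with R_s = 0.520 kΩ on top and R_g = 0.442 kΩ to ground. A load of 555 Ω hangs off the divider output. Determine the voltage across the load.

V_out ≈ 14.9 V

The load sits in parallel with R_g: R_g‖R_L = (442 × 555) / (442 + 555) = 246.0 Ω.
V_out = 46.4 × 246.0 / (520 + 246.0) = 46.4 × 246.0/766.0 = 14.9 V.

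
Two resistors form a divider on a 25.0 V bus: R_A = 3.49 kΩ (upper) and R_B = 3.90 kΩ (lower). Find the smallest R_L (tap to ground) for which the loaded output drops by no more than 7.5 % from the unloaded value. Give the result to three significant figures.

R_L(min) ≈ 22.7 kΩ

Output resistance R_th = R_A‖R_B = (3.49 × 3.90)/7.390 = 1.842 kΩ.
The fractional drop is R_th/(R_th + R_L); requiring this ≤ 0.0750 gives R_L ≥ R_th(1/0.0750 − 1) = 1.842 × 12.33 = 22.7 kΩ.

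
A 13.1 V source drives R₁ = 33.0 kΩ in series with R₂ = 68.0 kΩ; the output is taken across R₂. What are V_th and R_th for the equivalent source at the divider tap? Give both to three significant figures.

V_th is the open-circuit tap voltage: 13.1 × 68.0/(33.0 + 68.0) = 8.82 V.
With the supply zeroed, R₁ and R₂ appear in parallel from the tap: R_th = R₁‖R₂ = (33.0 × 68.0)/101.0 = 22.2 kΩ.

V_th = 8.82 V, R_th = 22.2 kΩ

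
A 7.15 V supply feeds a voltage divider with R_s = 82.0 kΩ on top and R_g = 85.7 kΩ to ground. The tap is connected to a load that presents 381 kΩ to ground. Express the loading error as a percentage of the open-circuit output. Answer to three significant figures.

9.91 %

The divider's output (Thévenin) resistance is R_s‖R_g = 41.90 kΩ.
Fractional drop under load = R_th/(R_th + R_L) = 41.90 / (41.90 + 381) = 0.09909.
So the output falls by 9.91 %.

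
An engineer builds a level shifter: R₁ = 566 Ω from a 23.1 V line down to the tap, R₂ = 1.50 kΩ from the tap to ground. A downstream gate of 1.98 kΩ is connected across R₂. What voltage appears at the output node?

V_out ≈ 13.9 V

The load sits in parallel with R₂: R₂‖R_L = (1500 × 1980) / (1500 + 1980) = 853.4 Ω.
V_out = 23.1 × 853.4 / (566 + 853.4) = 23.1 × 853.4/1419 = 13.9 V.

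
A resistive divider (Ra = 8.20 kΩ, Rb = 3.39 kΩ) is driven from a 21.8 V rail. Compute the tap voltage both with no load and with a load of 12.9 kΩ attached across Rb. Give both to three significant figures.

Unloaded: 6.38 V; loaded: 5.38 V

Open-circuit: V = 21.8 × 3.39/(8.20 + 3.39) = 6.38 V.
With the load, Rb becomes Rb‖R_L = 2.685 kΩ, so V = 21.8 × 2.685/10.88 = 5.38 V.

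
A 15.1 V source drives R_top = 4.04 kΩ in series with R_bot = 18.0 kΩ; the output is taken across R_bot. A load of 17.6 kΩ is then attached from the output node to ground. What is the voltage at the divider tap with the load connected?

The load sits in parallel with R_bot: R_bot‖R_L = (18.0 × 17.6) / (18.0 + 17.6) = 8.899 kΩ.
V_out = 15.1 × 8.899 / (4.04 + 8.899) = 15.1 × 8.899/12.94 = 10.4 V.
(Unloaded it would have been 12.3 V.)

V_out ≈ 10.4 V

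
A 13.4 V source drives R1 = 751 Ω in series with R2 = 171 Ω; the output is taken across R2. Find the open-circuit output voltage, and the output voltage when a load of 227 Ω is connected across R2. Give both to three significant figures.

Unloaded: 2.49 V; loaded: 1.54 V

Open-circuit: V = 13.4 × 171/(751 + 171) = 2.49 V.
With the load, R2 becomes R2‖R_L = 97.53 Ω, so V = 13.4 × 97.53/848.5 = 1.54 V.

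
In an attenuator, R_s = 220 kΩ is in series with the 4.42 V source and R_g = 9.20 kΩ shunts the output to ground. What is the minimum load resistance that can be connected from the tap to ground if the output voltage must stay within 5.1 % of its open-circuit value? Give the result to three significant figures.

R_L(min) ≈ 164 kΩ

Output resistance R_th = R_s‖R_g = (220 × 9.20)/229.2 = 8.831 kΩ.
The fractional drop is R_th/(R_th + R_L); requiring this ≤ 0.0510 gives R_L ≥ R_th(1/0.0510 − 1) = 8.831 × 18.61 = 164 kΩ.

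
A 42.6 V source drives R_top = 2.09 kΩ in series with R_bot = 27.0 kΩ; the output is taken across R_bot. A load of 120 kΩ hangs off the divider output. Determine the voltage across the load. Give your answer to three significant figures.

V_out ≈ 38.9 V

The load sits in parallel with R_bot: R_bot‖R_L = (27.0 × 120) / (27.0 + 120) = 22.04 kΩ.
V_out = 42.6 × 22.04 / (2.09 + 22.04) = 42.6 × 22.04/24.13 = 38.9 V.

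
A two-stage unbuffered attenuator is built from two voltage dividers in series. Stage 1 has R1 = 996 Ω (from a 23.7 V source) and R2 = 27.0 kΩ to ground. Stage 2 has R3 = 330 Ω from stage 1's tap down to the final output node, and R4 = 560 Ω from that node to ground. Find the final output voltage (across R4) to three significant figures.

V_out ≈ 6.92 V

Stage 2 presents R3+R4 = 890.0 Ω as a load on stage 1's tap.
Stage 1's lower leg becomes R2‖(R3+R4) = 861.6 Ω, so V_mid = 23.7 × 861.6/1858 = 10.99 V.
Stage 2 is itself unloaded: V_out = V_mid × R4/(R3+R4) = 10.99 × 560/890.0 = 6.92 V.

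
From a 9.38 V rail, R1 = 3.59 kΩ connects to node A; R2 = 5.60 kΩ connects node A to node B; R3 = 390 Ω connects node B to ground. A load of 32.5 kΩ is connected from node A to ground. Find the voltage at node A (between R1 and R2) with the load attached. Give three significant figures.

Below node A the series string R2+R3 = 5990 Ω sits in parallel with the 32500 Ω load: 5058 Ω.
V_A = 9.38 × 5058/(3590 + 5058) = 5.49 V.

V ≈ 5.49 V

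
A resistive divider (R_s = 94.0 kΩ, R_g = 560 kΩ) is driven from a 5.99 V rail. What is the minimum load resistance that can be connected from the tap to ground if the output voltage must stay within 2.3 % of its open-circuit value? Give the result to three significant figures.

R_L(min) ≈ 3.42 MΩ

Output resistance R_th = R_s‖R_g = (94.0 × 560)/654.0 = 80.49 kΩ.
The fractional drop is R_th/(R_th + R_L); requiring this ≤ 0.0230 gives R_L ≥ R_th(1/0.0230 − 1) = 80.49 × 42.48 = 3.42 MΩ.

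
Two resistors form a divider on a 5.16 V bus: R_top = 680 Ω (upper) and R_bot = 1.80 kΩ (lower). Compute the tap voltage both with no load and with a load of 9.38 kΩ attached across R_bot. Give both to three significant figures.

Unloaded: 3.75 V; loaded: 3.56 V

Open-circuit: V = 5.16 × 1800/(680 + 1800) = 3.75 V.
With the load, R_bot becomes R_bot‖R_L = 1510 Ω, so V = 5.16 × 1510/2190 = 3.56 V.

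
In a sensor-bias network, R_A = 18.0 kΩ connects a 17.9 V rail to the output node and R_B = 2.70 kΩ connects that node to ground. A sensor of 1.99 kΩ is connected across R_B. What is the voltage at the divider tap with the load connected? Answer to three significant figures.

The load sits in parallel with R_B: R_B‖R_L = (2.70 × 1.99) / (2.70 + 1.99) = 1.146 kΩ.
V_out = 17.9 × 1.146 / (18.0 + 1.146) = 17.9 × 1.146/19.15 = 1.07 V.

V_out ≈ 1.07 V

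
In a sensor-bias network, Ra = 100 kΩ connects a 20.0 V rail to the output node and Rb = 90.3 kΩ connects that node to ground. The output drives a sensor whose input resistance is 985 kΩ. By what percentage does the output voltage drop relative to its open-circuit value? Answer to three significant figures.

4.60 %

The divider's output (Thévenin) resistance is Ra‖Rb = 47.45 kΩ.
Fractional drop under load = R_th/(R_th + R_L) = 47.45 / (47.45 + 985) = 0.04596.
So the output falls by 4.60 %.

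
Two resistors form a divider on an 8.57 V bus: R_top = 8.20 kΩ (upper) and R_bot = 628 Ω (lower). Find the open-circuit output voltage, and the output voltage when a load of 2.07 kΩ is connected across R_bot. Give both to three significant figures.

Open-circuit: V = 8.57 × 628/(8200 + 628) = 0.610 V.
With the load, R_bot becomes R_bot‖R_L = 481.8 Ω, so V = 8.57 × 481.8/8682 = 0.476 V.

Unloaded: 0.610 V; loaded: 0.476 V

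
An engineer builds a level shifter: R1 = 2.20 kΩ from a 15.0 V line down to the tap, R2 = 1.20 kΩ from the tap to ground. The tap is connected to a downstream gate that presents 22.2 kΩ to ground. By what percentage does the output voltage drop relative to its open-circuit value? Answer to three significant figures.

The divider's output (Thévenin) resistance is R1‖R2 = 0.7765 kΩ.
Fractional drop under load = R_th/(R_th + R_L) = 0.7765 / (0.7765 + 22.2) = 0.03379.
So the output falls by 3.38 %.

3.38 %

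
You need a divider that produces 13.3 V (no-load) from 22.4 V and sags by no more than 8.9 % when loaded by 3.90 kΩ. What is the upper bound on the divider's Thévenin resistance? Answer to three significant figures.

R_th ≤ 381 Ω

Loading drop = R_th/(R_th + R_L) ≤ 0.0890, so R_th ≤ R_L · ε/(1−ε) = 3.90 kΩ × 0.0890/0.9110 = 381 Ω.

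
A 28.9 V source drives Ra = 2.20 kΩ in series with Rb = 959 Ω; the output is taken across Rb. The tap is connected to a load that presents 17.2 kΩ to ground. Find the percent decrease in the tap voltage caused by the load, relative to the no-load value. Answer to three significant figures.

The divider's output (Thévenin) resistance is Ra‖Rb = 667.9 Ω.
Fractional drop under load = R_th/(R_th + R_L) = 667.9 / (667.9 + 17200) = 0.03738.
So the output falls by 3.74 %.

3.74 %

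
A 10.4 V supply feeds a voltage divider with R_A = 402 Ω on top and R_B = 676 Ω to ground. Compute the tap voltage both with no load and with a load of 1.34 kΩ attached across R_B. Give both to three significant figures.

Open-circuit: V = 10.4 × 676/(402 + 676) = 6.52 V.
With the load, R_B becomes R_B‖R_L = 449.3 Ω, so V = 10.4 × 449.3/851.3 = 5.49 V.

Unloaded: 6.52 V; loaded: 5.49 V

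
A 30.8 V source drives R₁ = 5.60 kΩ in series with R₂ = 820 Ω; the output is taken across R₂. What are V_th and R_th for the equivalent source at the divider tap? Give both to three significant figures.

V_th = 3.93 V, R_th = 715 Ω

V_th is the open-circuit tap voltage: 30.8 × 820/(5600 + 820) = 3.93 V.
With the supply zeroed, R₁ and R₂ appear in parallel from the tap: R_th = R₁‖R₂ = (5600 × 820)/6420 = 715 Ω.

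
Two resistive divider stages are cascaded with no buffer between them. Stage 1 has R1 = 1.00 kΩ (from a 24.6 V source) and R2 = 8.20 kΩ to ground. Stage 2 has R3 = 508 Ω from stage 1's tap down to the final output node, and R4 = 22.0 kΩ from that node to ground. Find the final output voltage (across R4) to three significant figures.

V_out ≈ 20.6 V

Stage 2 presents R3+R4 = 22510 Ω as a load on stage 1's tap.
Stage 1's lower leg becomes R2‖(R3+R4) = 6010 Ω, so V_mid = 24.6 × 6010/7010 = 21.09 V.
Stage 2 is itself unloaded: V_out = V_mid × R4/(R3+R4) = 21.09 × 22000/22510 = 20.6 V.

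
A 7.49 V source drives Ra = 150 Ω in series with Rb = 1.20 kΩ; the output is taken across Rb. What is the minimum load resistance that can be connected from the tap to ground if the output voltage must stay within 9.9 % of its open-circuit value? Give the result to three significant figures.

R_L(min) ≈ 1.21 kΩ

Output resistance R_th = Ra‖Rb = (150 × 1200)/1350 = 133.3 Ω.
The fractional drop is R_th/(R_th + R_L); requiring this ≤ 0.0990 gives R_L ≥ R_th(1/0.0990 − 1) = 133.3 × 9.101 = 1.21 kΩ.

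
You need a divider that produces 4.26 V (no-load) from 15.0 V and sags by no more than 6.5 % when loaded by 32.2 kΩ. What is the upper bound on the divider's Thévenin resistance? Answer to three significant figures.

Loading drop = R_th/(R_th + R_L) ≤ 0.0650, so R_th ≤ R_L · ε/(1−ε) = 32.2 kΩ × 0.0650/0.9350 = 2.24 kΩ.
(Any R1, R2 with R2/(R1+R2) = 0.284 and R1‖R2 ≤ 2.24 kΩ will meet the spec.)

R_th ≤ 2.24 kΩ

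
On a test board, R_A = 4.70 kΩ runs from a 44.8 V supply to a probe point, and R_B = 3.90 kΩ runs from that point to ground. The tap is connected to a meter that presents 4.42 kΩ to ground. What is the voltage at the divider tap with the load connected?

The load sits in parallel with R_B: R_B‖R_L = (3.90 × 4.42) / (3.90 + 4.42) = 2.072 kΩ.
V_out = 44.8 × 2.072 / (4.70 + 2.072) = 44.8 × 2.072/6.772 = 13.7 V.

V_out ≈ 13.7 V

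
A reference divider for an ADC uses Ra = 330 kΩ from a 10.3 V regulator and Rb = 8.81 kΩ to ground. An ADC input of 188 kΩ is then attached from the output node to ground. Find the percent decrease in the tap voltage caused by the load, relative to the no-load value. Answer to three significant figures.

4.37 %

The divider's output (Thévenin) resistance is Ra‖Rb = 8.581 kΩ.
Fractional drop under load = R_th/(R_th + R_L) = 8.581 / (8.581 + 188) = 0.04365.
So the output falls by 4.37 %.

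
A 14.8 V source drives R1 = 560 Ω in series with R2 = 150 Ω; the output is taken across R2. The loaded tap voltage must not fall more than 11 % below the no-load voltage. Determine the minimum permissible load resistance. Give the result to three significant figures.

Output resistance R_th = R1‖R2 = (560 × 150)/710.0 = 118.3 Ω.
The fractional drop is R_th/(R_th + R_L); requiring this ≤ 0.110 gives R_L ≥ R_th(1/0.110 − 1) = 118.3 × 8.091 = 957 Ω.

R_L(min) ≈ 957 Ω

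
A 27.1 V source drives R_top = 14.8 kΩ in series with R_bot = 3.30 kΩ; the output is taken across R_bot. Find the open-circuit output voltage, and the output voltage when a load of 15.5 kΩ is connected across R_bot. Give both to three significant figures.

Unloaded: 4.94 V; loaded: 4.21 V

Open-circuit: V = 27.1 × 3.30/(14.8 + 3.30) = 4.94 V.
With the load, R_bot becomes R_bot‖R_L = 2.721 kΩ, so V = 27.1 × 2.721/17.52 = 4.21 V.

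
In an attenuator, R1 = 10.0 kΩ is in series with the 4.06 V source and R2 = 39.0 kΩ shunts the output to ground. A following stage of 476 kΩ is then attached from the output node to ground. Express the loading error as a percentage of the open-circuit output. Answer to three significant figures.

1.64 %

The divider's output (Thévenin) resistance is R1‖R2 = 7.959 kΩ.
Fractional drop under load = R_th/(R_th + R_L) = 7.959 / (7.959 + 476) = 0.01645.
So the output falls by 1.64 %.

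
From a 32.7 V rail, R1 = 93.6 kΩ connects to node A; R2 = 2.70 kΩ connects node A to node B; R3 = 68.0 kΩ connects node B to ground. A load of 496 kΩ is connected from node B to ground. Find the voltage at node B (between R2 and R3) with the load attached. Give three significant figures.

V ≈ 12.5 V

At node B, R3 is in parallel with the load: R3‖R_L = 59.80 kΩ.
Below node A the resistance is R2 + (R3‖R_L) = 62.50 kΩ, so V_A = 32.7 × 62.50/156.1 = 13.09 V.
Then V_B = V_A × (R3‖R_L)/(R2 + R3‖R_L) = 13.09 × 59.80/62.50 = 12.5 V.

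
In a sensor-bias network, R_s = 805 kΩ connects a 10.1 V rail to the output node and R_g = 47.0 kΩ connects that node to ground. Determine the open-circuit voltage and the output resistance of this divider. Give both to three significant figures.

V_th = 0.557 V, R_th = 44.4 kΩ

V_th is the open-circuit tap voltage: 10.1 × 47.0/(805 + 47.0) = 0.557 V.
With the supply zeroed, R_s and R_g appear in parallel from the tap: R_th = R_s‖R_g = (805 × 47.0)/852.0 = 44.4 kΩ.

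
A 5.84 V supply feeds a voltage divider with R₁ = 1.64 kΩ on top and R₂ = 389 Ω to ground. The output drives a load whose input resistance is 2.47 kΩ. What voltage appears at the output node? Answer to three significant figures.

V_out ≈ 0.993 V

The load sits in parallel with R₂: R₂‖R_L = (389 × 2470) / (389 + 2470) = 336.1 Ω.
V_out = 5.84 × 336.1 / (1640 + 336.1) = 5.84 × 336.1/1976 = 0.993 V.
(Unloaded it would have been 1.12 V.)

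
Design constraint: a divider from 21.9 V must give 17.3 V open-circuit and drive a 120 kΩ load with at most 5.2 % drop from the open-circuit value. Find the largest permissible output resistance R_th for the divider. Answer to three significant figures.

Loading drop = R_th/(R_th + R_L) ≤ 0.0520, so R_th ≤ R_L · ε/(1−ε) = 120 kΩ × 0.0520/0.9480 = 6.58 kΩ.

R_th ≤ 6.58 kΩ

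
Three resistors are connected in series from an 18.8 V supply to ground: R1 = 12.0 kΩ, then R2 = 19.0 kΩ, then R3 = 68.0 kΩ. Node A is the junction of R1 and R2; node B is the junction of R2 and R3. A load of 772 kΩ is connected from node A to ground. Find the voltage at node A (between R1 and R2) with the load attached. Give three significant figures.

Below node A the series string R2+R3 = 87.00 kΩ sits in parallel with the 772 kΩ load: 78.19 kΩ.
V_A = 18.8 × 78.19/(12.0 + 78.19) = 16.3 V.

V ≈ 16.3 V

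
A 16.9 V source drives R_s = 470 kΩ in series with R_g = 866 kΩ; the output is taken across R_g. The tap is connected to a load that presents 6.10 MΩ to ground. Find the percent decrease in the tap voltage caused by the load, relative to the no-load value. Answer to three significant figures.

4.76 %

The divider's output (Thévenin) resistance is R_s‖R_g = 304.7 kΩ.
Fractional drop under load = R_th/(R_th + R_L) = 304.7 / (304.7 + 6100) = 0.04757.
So the output falls by 4.76 %.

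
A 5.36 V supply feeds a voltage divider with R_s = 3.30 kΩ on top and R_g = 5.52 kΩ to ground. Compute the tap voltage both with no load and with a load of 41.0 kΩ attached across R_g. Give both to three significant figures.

Unloaded: 3.35 V; loaded: 3.19 V

Open-circuit: V = 5.36 × 5.52/(3.30 + 5.52) = 3.35 V.
With the load, R_g becomes R_g‖R_L = 4.865 kΩ, so V = 5.36 × 4.865/8.165 = 3.19 V.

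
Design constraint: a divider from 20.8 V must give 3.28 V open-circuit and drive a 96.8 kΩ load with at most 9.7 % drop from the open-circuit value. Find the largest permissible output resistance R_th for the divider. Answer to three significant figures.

R_th ≤ 10.4 kΩ

Loading drop = R_th/(R_th + R_L) ≤ 0.0970, so R_th ≤ R_L · ε/(1−ε) = 96.8 kΩ × 0.0970/0.9030 = 10.4 kΩ.
(Any R1, R2 with R2/(R1+R2) = 0.158 and R1‖R2 ≤ 10.4 kΩ will meet the spec.)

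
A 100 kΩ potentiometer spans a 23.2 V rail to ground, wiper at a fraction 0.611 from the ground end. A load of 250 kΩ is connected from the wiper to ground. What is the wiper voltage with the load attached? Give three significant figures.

V ≈ 12.9 V

The wiper splits the pot into (1−α)R = 38.90 kΩ above and αR = 61.10 kΩ below.
Lower section ‖ load = 49.10 kΩ.
V_wiper = 23.2 × 49.10/(38.90 + 49.10) = 12.9 V.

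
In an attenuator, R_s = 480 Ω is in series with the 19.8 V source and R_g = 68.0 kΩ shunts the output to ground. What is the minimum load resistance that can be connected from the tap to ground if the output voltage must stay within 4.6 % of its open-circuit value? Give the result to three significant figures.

R_L(min) ≈ 9.89 kΩ

Output resistance R_th = R_s‖R_g = (480 × 68000)/68480 = 476.6 Ω.
The fractional drop is R_th/(R_th + R_L); requiring this ≤ 0.0460 gives R_L ≥ R_th(1/0.0460 − 1) = 476.6 × 20.74 = 9.89 kΩ.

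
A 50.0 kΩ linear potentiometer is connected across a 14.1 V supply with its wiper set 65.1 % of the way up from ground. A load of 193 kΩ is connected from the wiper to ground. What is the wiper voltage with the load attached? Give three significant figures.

The wiper splits the pot into (1−α)R = 17.45 kΩ above and αR = 32.55 kΩ below.
Lower section ‖ load = 27.85 kΩ.
V_wiper = 14.1 × 27.85/(17.45 + 27.85) = 8.67 V.

V ≈ 8.67 V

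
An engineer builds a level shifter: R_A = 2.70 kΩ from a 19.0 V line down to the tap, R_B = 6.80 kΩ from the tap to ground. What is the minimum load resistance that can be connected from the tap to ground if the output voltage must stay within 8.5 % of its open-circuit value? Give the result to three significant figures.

R_L(min) ≈ 20.8 kΩ

Output resistance R_th = R_A‖R_B = (2.70 × 6.80)/9.500 = 1.933 kΩ.
The fractional drop is R_th/(R_th + R_L); requiring this ≤ 0.0850 gives R_L ≥ R_th(1/0.0850 − 1) = 1.933 × 10.76 = 20.8 kΩ.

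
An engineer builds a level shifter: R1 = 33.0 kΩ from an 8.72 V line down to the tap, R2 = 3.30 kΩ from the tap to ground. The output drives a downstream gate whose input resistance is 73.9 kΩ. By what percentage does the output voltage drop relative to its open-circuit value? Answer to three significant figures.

The divider's output (Thévenin) resistance is R1‖R2 = 3.000 kΩ.
Fractional drop under load = R_th/(R_th + R_L) = 3.000 / (3.000 + 73.9) = 0.03901.
So the output falls by 3.90 %.

3.90 %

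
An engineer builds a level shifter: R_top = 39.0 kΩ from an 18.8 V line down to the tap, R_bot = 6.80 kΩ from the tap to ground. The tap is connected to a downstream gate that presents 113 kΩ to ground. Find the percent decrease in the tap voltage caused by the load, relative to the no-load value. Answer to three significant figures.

The divider's output (Thévenin) resistance is R_top‖R_bot = 5.790 kΩ.
Fractional drop under load = R_th/(R_th + R_L) = 5.790 / (5.790 + 113) = 0.04874.
So the output falls by 4.87 %.

4.87 %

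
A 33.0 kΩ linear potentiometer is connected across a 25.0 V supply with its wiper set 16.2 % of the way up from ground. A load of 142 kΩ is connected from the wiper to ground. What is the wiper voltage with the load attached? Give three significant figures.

V ≈ 3.93 V

The wiper splits the pot into (1−α)R = 27.65 kΩ above and αR = 5.346 kΩ below.
Lower section ‖ load = 5.152 kΩ.
V_wiper = 25.0 × 5.152/(27.65 + 5.152) = 3.93 V.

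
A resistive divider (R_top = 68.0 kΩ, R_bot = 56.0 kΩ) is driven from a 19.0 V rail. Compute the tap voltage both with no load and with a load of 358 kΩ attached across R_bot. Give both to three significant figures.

Unloaded: 8.58 V; loaded: 7.90 V

Open-circuit: V = 19.0 × 56.0/(68.0 + 56.0) = 8.58 V.
With the load, R_bot becomes R_bot‖R_L = 48.43 kΩ, so V = 19.0 × 48.43/116.4 = 7.90 V.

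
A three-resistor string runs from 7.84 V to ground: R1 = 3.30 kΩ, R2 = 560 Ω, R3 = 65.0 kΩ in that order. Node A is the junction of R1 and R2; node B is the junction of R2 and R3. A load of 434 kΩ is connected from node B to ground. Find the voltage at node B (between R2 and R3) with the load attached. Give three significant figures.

At node B, R3 is in parallel with the load: R3‖R_L = 56530 Ω.
Below node A the resistance is R2 + (R3‖R_L) = 57090 Ω, so V_A = 7.84 × 57090/60390 = 7.412 V.
Then V_B = V_A × (R3‖R_L)/(R2 + R3‖R_L) = 7.412 × 56530/57090 = 7.34 V.

V ≈ 7.34 V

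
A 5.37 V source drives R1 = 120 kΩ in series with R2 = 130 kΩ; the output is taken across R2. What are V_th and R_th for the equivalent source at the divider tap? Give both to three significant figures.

V_th = 2.79 V, R_th = 62.4 kΩ

V_th is the open-circuit tap voltage: 5.37 × 130/(120 + 130) = 2.79 V.
With the supply zeroed, R1 and R2 appear in parallel from the tap: R_th = R1‖R2 = (120 × 130)/250.0 = 62.4 kΩ.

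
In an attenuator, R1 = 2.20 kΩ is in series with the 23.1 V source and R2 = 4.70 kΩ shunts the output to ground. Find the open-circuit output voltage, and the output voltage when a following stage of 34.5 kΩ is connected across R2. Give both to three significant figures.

Open-circuit: V = 23.1 × 4.70/(2.20 + 4.70) = 15.7 V.
With the load, R2 becomes R2‖R_L = 4.136 kΩ, so V = 23.1 × 4.136/6.336 = 15.1 V.

Unloaded: 15.7 V; loaded: 15.1 V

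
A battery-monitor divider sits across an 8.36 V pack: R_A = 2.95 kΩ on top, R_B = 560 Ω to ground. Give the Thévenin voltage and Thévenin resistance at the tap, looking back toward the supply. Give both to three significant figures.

V_th is the open-circuit tap voltage: 8.36 × 560/(2950 + 560) = 1.33 V.
With the supply zeroed, R_A and R_B appear in parallel from the tap: R_th = R_A‖R_B = (2950 × 560)/3510 = 471 Ω.

V_th = 1.33 V, R_th = 471 Ω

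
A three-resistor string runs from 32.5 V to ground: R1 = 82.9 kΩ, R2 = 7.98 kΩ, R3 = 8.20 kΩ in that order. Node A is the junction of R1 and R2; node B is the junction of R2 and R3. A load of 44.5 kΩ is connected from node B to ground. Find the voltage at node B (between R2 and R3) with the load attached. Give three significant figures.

At node B, R3 is in parallel with the load: R3‖R_L = 6.924 kΩ.
Below node A the resistance is R2 + (R3‖R_L) = 14.90 kΩ, so V_A = 32.5 × 14.90/97.80 = 4.953 V.
Then V_B = V_A × (R3‖R_L)/(R2 + R3‖R_L) = 4.953 × 6.924/14.90 = 2.30 V.

V ≈ 2.30 V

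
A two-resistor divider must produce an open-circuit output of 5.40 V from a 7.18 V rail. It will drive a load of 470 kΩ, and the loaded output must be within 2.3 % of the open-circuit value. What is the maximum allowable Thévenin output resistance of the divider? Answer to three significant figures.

Loading drop = R_th/(R_th + R_L) ≤ 0.0230, so R_th ≤ R_L · ε/(1−ε) = 470 kΩ × 0.0230/0.9770 = 11.1 kΩ.
(Any R1, R2 with R2/(R1+R2) = 0.752 and R1‖R2 ≤ 11.1 kΩ will meet the spec.)

R_th ≤ 11.1 kΩ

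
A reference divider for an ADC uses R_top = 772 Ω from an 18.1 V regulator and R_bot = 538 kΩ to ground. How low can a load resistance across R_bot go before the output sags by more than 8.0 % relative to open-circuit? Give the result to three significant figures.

Output resistance R_th = R_top‖R_bot = (772 × 538000)/538800 = 770.9 Ω.
The fractional drop is R_th/(R_th + R_L); requiring this ≤ 0.0800 gives R_L ≥ R_th(1/0.0800 − 1) = 770.9 × 11.50 = 8.87 kΩ.

R_L(min) ≈ 8.87 kΩ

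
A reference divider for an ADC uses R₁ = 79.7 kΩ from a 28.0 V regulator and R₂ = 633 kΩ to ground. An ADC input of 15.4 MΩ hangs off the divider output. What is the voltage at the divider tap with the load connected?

The load sits in parallel with R₂: R₂‖R_L = (633 × 15400) / (633 + 15400) = 608.0 kΩ.
V_out = 28.0 × 608.0 / (79.7 + 608.0) = 28.0 × 608.0/687.7 = 24.8 V.

V_out ≈ 24.8 V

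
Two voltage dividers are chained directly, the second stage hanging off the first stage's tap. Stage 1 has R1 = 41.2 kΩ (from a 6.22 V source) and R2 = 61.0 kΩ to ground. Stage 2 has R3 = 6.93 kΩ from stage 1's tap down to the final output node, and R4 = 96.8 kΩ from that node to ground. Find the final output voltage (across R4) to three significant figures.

Stage 2 presents R3+R4 = 103.7 kΩ as a load on stage 1's tap.
Stage 1's lower leg becomes R2‖(R3+R4) = 38.41 kΩ, so V_mid = 6.22 × 38.41/79.61 = 3.001 V.
Stage 2 is itself unloaded: V_out = V_mid × R4/(R3+R4) = 3.001 × 96.8/103.7 = 2.80 V.

V_out ≈ 2.80 V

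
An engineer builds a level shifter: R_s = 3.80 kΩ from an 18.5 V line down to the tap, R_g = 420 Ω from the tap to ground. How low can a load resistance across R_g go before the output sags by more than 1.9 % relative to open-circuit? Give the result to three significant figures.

R_L(min) ≈ 19.5 kΩ

Output resistance R_th = R_s‖R_g = (3800 × 420)/4220 = 378.2 Ω.
The fractional drop is R_th/(R_th + R_L); requiring this ≤ 0.0190 gives R_L ≥ R_th(1/0.0190 − 1) = 378.2 × 51.63 = 19.5 kΩ.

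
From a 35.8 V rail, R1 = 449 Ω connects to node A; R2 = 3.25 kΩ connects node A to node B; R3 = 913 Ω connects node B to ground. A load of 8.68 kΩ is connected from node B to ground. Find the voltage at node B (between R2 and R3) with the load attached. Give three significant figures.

At node B, R3 is in parallel with the load: R3‖R_L = 826.1 Ω.
Below node A the resistance is R2 + (R3‖R_L) = 4076 Ω, so V_A = 35.8 × 4076/4525 = 32.25 V.
Then V_B = V_A × (R3‖R_L)/(R2 + R3‖R_L) = 32.25 × 826.1/4076 = 6.54 V.

V ≈ 6.54 V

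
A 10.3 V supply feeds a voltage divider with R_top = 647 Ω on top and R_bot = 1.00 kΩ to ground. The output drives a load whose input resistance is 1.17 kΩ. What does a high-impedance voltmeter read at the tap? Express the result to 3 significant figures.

The load sits in parallel with R_bot: R_bot‖R_L = (1000 × 1170) / (1000 + 1170) = 539.2 Ω.
V_out = 10.3 × 539.2 / (647 + 539.2) = 10.3 × 539.2/1186 = 4.68 V.
(Unloaded it would have been 6.25 V.)

V_out ≈ 4.68 V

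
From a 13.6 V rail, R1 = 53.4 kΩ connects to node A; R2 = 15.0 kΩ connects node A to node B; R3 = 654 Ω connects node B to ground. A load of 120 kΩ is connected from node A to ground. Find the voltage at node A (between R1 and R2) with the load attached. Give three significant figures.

V ≈ 2.80 V

Below node A the series string R2+R3 = 15650 Ω sits in parallel with the 120000 Ω load: 13850 Ω.
V_A = 13.6 × 13850/(53400 + 13850) = 2.80 V.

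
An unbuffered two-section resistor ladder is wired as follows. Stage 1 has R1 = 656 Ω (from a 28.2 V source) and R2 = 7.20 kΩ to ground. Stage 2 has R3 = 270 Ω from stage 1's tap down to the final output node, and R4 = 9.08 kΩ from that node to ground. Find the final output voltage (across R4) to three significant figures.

Stage 2 presents R3+R4 = 9350 Ω as a load on stage 1's tap.
Stage 1's lower leg becomes R2‖(R3+R4) = 4068 Ω, so V_mid = 28.2 × 4068/4724 = 24.28 V.
Stage 2 is itself unloaded: V_out = V_mid × R4/(R3+R4) = 24.28 × 9080/9350 = 23.6 V.

V_out ≈ 23.6 V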